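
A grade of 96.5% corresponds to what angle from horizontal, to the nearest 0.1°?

44.0°

tan θ = 96.5/100 = 0.9650
θ = arctan(0.9650) = 43.98°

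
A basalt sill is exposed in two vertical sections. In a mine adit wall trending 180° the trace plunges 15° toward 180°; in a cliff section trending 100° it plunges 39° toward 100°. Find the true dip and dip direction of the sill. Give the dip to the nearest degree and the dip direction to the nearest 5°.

The two traces are lines in the plane: v₁ = (sin 180°·cos 15°, cos 180°·cos 15°, −sin 15°), v₂ = (sin 100°·cos 39°, cos 100°·cos 39°, −sin 39°).
Cross product v₁ × v₂ gives the pole to the plane: n ∝ (0.573, -0.198, 0.739).
tan δ = √(n_x²+n_y²)/n_z = 0.606/0.739, so δ = 39.4°.
Dip direction = azimuth of (n_x, n_y) = atan2(0.573, -0.198) = 109°.

true dip 39°, dip direction 110°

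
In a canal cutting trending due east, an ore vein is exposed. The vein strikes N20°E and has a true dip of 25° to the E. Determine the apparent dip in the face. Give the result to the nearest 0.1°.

23.7°

The section lies 70° from the strike.
tan(apparent dip) = tan 25° · sin 70° = 0.4382
apparent dip = arctan 0.4382 = 23.66°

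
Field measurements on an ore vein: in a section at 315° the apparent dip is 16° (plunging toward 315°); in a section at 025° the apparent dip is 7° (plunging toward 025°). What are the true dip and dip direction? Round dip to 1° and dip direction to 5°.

true dip 16°, dip direction 320°

The two traces are lines in the plane: v₁ = (sin 315°·cos 16°, cos 315°·cos 16°, −sin 16°), v₂ = (sin 25°·cos 7°, cos 25°·cos 7°, −sin 7°).
n = v₁ × v₂ = (-0.165, 0.198, 0.897) (taken with n_z > 0).
True dip = arccos(n_z / |n|) = arccos(0.9610) = 16.1°.
The horizontal component of n points toward azimuth atan2(n_x, n_y) = 320°, the dip direction.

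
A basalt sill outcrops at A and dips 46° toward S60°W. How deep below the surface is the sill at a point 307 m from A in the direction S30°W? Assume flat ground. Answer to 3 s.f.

275 m

The hole lies 30° from the dip direction, so the down-dip offset is 307 × cos 30° = 265.87 m.
Depth = down-dip offset × tan(dip) = 265.87 × tan 46° = 265.87 × 1.0355
Depth = 275.32 m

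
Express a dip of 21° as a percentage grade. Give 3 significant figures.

38.4%

grade % = 100 × tan 21° = 100 × 0.3839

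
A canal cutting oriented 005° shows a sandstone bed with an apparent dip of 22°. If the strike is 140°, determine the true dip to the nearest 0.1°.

29.7°

The section is 45° from the strike.
tan δ = tan α / sin β = tan 22° / sin 45° = 0.4040 / 0.7071 = 0.5714
true dip = arctan 0.5714 = 29.74°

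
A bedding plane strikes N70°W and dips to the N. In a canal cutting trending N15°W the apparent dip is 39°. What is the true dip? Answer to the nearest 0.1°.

The section is 55° from the strike.
tan δ = tan α / sin β = tan 39° / sin 55° = 0.8098 / 0.8192 = 0.9886
δ = arctan(0.9886) = 44.67°

44.7°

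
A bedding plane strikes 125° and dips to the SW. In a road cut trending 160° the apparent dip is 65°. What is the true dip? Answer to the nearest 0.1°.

β = acute angle between strike 125° and section 160° = 35°.
tan δ = tan α / sin β = tan 65° / sin 35° = 2.1445 / 0.5736 = 3.7388
true dip = arctan 3.7388 = 75.03°

75.0°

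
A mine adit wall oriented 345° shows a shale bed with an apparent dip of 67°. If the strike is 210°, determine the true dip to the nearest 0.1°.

The section is 45° from the strike.
tan δ = tan α / sin β = tan 67° / sin 45° = 2.3559 / 0.7071 = 3.3317
true dip = arctan 3.3317 = 73.29°

73.3°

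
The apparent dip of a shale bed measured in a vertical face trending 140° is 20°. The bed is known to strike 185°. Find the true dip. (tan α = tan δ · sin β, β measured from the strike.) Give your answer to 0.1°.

The section is 45° from the strike.
tan δ = tan α / sin β = tan 20° / sin 45° = 0.3640 / 0.7071 = 0.5147
true dip = arctan 0.5147 = 27.24°

27.2°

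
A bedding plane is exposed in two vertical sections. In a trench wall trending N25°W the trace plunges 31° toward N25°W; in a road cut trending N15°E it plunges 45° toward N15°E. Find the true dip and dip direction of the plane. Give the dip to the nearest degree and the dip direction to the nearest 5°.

true dip 46°, dip direction 030°

The two traces are lines in the plane: v₁ = (sin 335°·cos 31°, cos 335°·cos 31°, −sin 31°), v₂ = (sin 15°·cos 45°, cos 15°·cos 45°, −sin 45°).
n = v₁ × v₂ = (0.198, 0.350, 0.390) (taken with n_z > 0).
tan δ = √(n_x²+n_y²)/n_z = 0.402/0.390, so δ = 45.9°.
Dip direction = atan2(0.198, 0.350) = 29° (azimuth of n's horizontal projection).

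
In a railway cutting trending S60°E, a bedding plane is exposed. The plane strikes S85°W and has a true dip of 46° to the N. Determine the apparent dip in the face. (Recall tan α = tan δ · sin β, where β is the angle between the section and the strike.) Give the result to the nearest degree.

The section lies 35° from the strike.
tan(apparent dip) = tan 46° · sin 35° = 0.5940
α = arctan(0.5940) = 30.71°

31°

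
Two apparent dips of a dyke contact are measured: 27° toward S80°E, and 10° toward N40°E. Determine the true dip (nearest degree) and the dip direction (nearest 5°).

true dip 27°, dip direction 110°

The two traces are lines in the plane: v₁ = (sin 100°·cos 27°, cos 100°·cos 27°, −sin 27°), v₂ = (sin 40°·cos 10°, cos 40°·cos 10°, −sin 10°).
n = v₁ × v₂ = (0.369, -0.135, 0.760) (taken with n_z > 0).
Dip δ = arctan(|n_h|/n_z) = arctan(0.393/0.760) = 27.4°.
The horizontal component of n points toward azimuth atan2(n_x, n_y) = 110°, the dip direction.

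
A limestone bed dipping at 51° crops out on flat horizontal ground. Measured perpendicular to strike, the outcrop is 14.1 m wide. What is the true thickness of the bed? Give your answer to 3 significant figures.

11.0 m

True thickness t = w · sin(dip) = 14.1 × sin 51°
t = 14.1 × 0.7771 = 10.958 m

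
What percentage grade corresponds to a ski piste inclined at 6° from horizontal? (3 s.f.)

grade % = 100 × tan 6° = 100 × 0.1051

10.5%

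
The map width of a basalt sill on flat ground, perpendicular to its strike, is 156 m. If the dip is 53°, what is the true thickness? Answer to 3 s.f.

125 m

True thickness t = w · sin(dip) = 156 × sin 53°
t = 156 × 0.7986 = 124.587 m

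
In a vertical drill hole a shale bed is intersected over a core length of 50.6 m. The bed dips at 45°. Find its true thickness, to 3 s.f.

True thickness t = h · cos(dip) = 50.6 × cos 45°
t = 50.6 × 0.7071 = 35.780 m

35.8 m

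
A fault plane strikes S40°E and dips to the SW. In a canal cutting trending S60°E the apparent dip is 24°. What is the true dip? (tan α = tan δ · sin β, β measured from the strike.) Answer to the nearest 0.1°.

The section is 20° from the strike.
tan δ = tan α / sin β = tan 24° / sin 20° = 0.4452 / 0.3420 = 1.3018
δ = arctan(1.3018) = 52.47°

52.5°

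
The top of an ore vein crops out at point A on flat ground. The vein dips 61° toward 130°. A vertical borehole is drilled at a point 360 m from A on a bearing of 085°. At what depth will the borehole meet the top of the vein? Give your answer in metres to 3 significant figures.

459 m

The hole lies 45° from the dip direction, so the down-dip offset is 360 × cos 45° = 254.56 m.
Depth = down-dip offset × tan(dip) = 254.56 × tan 61° = 254.56 × 1.8040
Depth = 459.24 m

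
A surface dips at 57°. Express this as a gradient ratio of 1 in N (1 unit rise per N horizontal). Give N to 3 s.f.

1 : N means tan θ = 1/N, so N = 1/tan 57° = 1/1.5399

1 in 0.649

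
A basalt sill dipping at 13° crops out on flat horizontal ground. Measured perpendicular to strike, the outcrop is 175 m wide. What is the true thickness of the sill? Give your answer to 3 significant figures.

39.4 m

True thickness t = w · sin(dip) = 175 × sin 13°
t = 175 × 0.2250 = 39.366 m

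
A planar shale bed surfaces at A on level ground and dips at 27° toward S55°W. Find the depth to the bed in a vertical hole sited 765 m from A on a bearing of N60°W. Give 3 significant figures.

165 m

The hole lies 65° from the dip direction, so the down-dip offset is 765 × cos 65° = 323.30 m.
Depth = down-dip offset × tan(dip) = 323.30 × tan 27° = 323.30 × 0.5095
Depth = 164.73 m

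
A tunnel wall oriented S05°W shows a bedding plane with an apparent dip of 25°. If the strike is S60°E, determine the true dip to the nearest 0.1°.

The section is 65° from the strike.
tan(true dip) = tan 25° / sin 65° = 0.5145
δ = arctan(0.5145) = 27.23°

27.2°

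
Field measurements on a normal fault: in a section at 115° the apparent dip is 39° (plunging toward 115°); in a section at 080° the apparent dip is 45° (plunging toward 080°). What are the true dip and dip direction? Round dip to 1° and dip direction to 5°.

true dip 45°, dip direction 080°

Each apparent-dip line lies in the plane. As unit vectors (x east, y north, z up), v₁ plunges 39°→115° and v₂ plunges 45°→080°.
Cross product v₁ × v₂ gives the pole to the plane: n ∝ (0.310, 0.060, 0.315).
Dip δ = arctan(|n_h|/n_z) = arctan(0.315/0.315) = 45.0°.
Dip direction = atan2(0.310, 0.060) = 79° (azimuth of n's horizontal projection).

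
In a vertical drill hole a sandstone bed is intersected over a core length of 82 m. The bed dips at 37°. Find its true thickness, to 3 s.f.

65.5 m

True thickness t = h · cos(dip) = 82 × cos 37°
t = 82 × 0.7986 = 65.488 m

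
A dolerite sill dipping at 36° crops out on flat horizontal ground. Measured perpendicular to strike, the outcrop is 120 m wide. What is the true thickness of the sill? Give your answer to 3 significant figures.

70.5 m

True thickness t = w · sin(dip) = 120 × sin 36°
t = 120 × 0.5878 = 70.534 m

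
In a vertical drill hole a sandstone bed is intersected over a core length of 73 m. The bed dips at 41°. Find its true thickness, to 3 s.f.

True thickness t = h · cos(dip) = 73 × cos 41°
t = 73 × 0.7547 = 55.094 m

55.1 m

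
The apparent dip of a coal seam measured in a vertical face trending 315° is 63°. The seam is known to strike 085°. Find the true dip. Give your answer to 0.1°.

68.7°

β = acute angle between strike 085° and section 315° = 50°.
tan(true dip) = tan 63° / sin 50° = 2.5620
δ = arctan(2.5620) = 68.68°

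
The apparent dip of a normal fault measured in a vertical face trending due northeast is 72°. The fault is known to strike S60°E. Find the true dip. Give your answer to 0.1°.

72.6°

The section is 75° from the strike.
tan(true dip) = tan 72° / sin 75° = 3.1863
true dip = arctan 3.1863 = 72.58°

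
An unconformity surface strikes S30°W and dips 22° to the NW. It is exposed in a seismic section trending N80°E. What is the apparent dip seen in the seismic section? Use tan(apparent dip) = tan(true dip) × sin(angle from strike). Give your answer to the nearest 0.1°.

The section lies 50° from the strike.
tan(apparent dip) = tan 22° · sin 50° = 0.3095
apparent dip = arctan 0.3095 = 17.20°

17.2°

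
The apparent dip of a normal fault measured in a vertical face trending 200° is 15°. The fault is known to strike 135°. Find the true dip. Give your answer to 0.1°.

16.5°

The section is 65° from the strike.
tan δ = tan α / sin β = tan 15° / sin 65° = 0.2679 / 0.9063 = 0.2956
δ = arctan(0.2956) = 16.47°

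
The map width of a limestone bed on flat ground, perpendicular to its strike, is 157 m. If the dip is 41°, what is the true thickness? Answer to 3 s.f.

True thickness t = w · sin(dip) = 157 × sin 41°
t = 157 × 0.6561 = 103.001 m

103 m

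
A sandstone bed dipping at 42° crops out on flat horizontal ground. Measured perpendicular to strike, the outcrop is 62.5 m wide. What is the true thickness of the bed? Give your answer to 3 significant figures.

True thickness t = w · sin(dip) = 62.5 × sin 42°
t = 62.5 × 0.6691 = 41.821 m

41.8 m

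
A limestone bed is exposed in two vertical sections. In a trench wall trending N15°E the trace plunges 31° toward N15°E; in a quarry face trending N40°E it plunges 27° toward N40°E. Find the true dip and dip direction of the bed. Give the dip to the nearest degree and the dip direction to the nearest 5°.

true dip 31°, dip direction 005°

The two traces are lines in the plane: v₁ = (sin 15°·cos 31°, cos 15°·cos 31°, −sin 31°), v₂ = (sin 40°·cos 27°, cos 40°·cos 27°, −sin 27°).
n = v₁ × v₂ = (0.024, 0.194, 0.323) (taken with n_z > 0).
tan δ = √(n_x²+n_y²)/n_z = 0.196/0.323, so δ = 31.2°.
The horizontal component of n points toward azimuth atan2(n_x, n_y) = 7°, the dip direction.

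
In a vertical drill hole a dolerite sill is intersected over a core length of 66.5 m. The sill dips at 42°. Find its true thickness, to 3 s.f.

True thickness t = h · cos(dip) = 66.5 × cos 42°
t = 66.5 × 0.7431 = 49.419 m

49.4 m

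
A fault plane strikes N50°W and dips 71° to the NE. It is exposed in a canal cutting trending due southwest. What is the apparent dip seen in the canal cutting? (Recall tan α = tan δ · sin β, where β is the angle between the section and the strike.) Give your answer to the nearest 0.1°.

The strike is N50°W and the section trends due southwest; the acute angle between them is β = 85°.
tan(apparent dip) = tan 71° · sin 85° = 2.8932
α = arctan(2.8932) = 70.93°

70.9°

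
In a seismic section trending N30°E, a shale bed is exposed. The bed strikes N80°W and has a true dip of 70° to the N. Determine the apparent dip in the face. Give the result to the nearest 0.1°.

Angle between strike (N80°W) and section (N30°E): β = 70°.
tan(apparent dip) = tan 70° · sin 70° = 2.5818
apparent dip = arctan 2.5818 = 68.83°

68.8°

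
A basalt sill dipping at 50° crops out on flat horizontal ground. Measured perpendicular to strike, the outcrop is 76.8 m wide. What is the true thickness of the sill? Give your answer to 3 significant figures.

True thickness t = w · sin(dip) = 76.8 × sin 50°
t = 76.8 × 0.7660 = 58.832 m

58.8 m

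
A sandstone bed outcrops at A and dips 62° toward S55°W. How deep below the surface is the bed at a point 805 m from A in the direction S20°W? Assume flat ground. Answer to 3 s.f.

The hole lies 35° from the dip direction, so the down-dip offset is 805 × cos 35° = 659.42 m.
Depth = down-dip offset × tan(dip) = 659.42 × tan 62° = 659.42 × 1.8807
Depth = 1240.18 m

1240 m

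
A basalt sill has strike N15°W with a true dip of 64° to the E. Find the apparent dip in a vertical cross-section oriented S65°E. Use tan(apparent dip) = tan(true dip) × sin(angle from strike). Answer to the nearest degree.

Angle between strike (N15°W) and section (S65°E): β = 50°.
tan(apparent dip) = tan 64° · sin 50° = 1.5706
α = arctan(1.5706) = 57.52°

58°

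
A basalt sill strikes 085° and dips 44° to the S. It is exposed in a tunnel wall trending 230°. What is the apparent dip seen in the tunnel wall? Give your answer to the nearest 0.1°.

The strike is 085° and the section trends 230°; the acute angle between them is β = 35°.
tan α = tan 44° × sin 35° = 0.9657 × 0.5736 = 0.5539
α = arctan(0.5539) = 28.98°

29.0°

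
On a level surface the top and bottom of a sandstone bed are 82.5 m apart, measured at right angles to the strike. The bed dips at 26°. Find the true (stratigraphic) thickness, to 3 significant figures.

36.2 m

True thickness t = w · sin(dip) = 82.5 × sin 26°
t = 82.5 × 0.4384 = 36.166 m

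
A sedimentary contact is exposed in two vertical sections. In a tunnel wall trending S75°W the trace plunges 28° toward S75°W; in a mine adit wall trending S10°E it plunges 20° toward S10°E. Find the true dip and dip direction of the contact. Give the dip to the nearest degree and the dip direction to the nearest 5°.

Each apparent-dip line lies in the plane. As unit vectors (x east, y north, z up), v₁ plunges 28°→S75°W and v₂ plunges 20°→S10°E.
Cross product v₁ × v₂ gives the pole to the plane: n ∝ (-0.356, -0.368, 0.827).
True dip = arccos(n_z / |n|) = arccos(0.8499) = 31.8°.
Dip direction = atan2(-0.356, -0.368) = 224° (azimuth of n's horizontal projection).

true dip 32°, dip direction 225°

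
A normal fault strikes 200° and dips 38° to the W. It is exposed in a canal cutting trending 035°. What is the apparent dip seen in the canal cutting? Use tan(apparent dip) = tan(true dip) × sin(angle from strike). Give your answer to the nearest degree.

11°

The section lies 15° from the strike.
tan(apparent dip) = tan 38° · sin 15° = 0.2022
α = arctan(0.2022) = 11.43°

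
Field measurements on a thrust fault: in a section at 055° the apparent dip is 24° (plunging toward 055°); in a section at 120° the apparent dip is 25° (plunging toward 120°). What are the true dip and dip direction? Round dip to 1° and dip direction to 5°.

true dip 28°, dip direction 090°

Each apparent-dip line lies in the plane. As unit vectors (x east, y north, z up), v₁ plunges 24°→055° and v₂ plunges 25°→120°.
Cross product v₁ × v₂ gives the pole to the plane: n ∝ (0.406, 0.003, 0.750).
True dip = arccos(n_z / |n|) = arccos(0.8796) = 28.4°.
Dip direction = atan2(0.406, 0.003) = 90° (azimuth of n's horizontal projection).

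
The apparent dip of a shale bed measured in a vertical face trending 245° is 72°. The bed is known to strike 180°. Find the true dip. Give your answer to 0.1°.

β = acute angle between strike 180° and section 245° = 65°.
tan δ = tan α / sin β = tan 72° / sin 65° = 3.0777 / 0.9063 = 3.3958
δ = arctan(3.3958) = 73.59°

73.6°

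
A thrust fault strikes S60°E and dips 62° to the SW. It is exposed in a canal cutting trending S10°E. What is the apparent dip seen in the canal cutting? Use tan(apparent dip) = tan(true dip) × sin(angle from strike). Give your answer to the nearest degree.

55°

The strike is S60°E and the section trends S10°E; the acute angle between them is β = 50°.
tan(apparent dip) = tan 62° · sin 50° = 1.4407
α = arctan(1.4407) = 55.24°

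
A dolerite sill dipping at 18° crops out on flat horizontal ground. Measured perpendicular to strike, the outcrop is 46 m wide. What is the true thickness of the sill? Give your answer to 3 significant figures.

14.2 m

True thickness t = w · sin(dip) = 46 × sin 18°
t = 46 × 0.3090 = 14.215 m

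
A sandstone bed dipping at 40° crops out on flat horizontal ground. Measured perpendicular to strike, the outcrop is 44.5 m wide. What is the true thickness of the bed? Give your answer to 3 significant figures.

28.6 m

True thickness t = w · sin(dip) = 44.5 × sin 40°
t = 44.5 × 0.6428 = 28.604 m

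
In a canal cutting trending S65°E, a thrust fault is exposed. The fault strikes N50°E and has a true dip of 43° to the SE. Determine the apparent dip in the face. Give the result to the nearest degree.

40°

The section lies 65° from the strike.
tan α = tan 43° × sin 65° = 0.9325 × 0.9063 = 0.8451
apparent dip = arctan 0.8451 = 40.20°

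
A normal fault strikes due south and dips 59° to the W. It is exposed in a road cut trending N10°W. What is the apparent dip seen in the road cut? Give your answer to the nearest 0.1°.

16.1°

Angle between strike (due south) and section (N10°W): β = 10°.
tan α = tan 59° × sin 10° = 1.6643 × 0.1736 = 0.2890
α = arctan(0.2890) = 16.12°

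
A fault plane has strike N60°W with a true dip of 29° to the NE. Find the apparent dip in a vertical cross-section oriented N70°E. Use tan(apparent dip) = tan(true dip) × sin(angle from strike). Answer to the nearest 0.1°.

Angle between strike (N60°W) and section (N70°E): β = 50°.
tan(apparent dip) = tan 29° · sin 50° = 0.4246
α = arctan(0.4246) = 23.01°

23.0°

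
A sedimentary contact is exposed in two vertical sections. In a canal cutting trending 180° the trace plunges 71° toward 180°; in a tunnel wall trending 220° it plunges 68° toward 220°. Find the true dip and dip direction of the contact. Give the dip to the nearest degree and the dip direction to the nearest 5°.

true dip 71°, dip direction 190°

Represent each trace as a vector plunging at its apparent dip toward its trend (east-north-up frame): v₁ = (0.000, -0.326, -0.946), v₂ = (-0.241, -0.287, -0.927).
The plane normal is n = v₁ × v₂ ∝ (-0.031, -0.228, 0.078).
True dip = arccos(n_z / |n|) = arccos(0.3230) = 71.2°.
The horizontal component of n points toward azimuth atan2(n_x, n_y) = 188°, the dip direction.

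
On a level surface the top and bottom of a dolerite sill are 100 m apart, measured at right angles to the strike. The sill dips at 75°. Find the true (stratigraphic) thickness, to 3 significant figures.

96.6 m

True thickness t = w · sin(dip) = 100 × sin 75°
t = 100 × 0.9659 = 96.593 m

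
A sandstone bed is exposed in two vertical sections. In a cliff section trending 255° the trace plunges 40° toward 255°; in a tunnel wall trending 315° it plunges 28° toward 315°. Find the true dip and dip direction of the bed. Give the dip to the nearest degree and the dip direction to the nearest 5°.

true dip 40°, dip direction 265°

Each apparent-dip line lies in the plane. As unit vectors (x east, y north, z up), v₁ plunges 40°→255° and v₂ plunges 28°→315°.
Cross product v₁ × v₂ gives the pole to the plane: n ∝ (-0.494, -0.054, 0.586).
Dip δ = arctan(|n_h|/n_z) = arctan(0.497/0.586) = 40.3°.
Dip direction = atan2(-0.494, -0.054) = 264° (azimuth of n's horizontal projection).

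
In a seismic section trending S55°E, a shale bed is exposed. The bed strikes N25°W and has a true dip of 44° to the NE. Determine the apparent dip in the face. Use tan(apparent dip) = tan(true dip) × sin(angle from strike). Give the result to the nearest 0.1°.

The strike is N25°W and the section trends S55°E; the acute angle between them is β = 30°.
tan(apparent dip) = tan 44° · sin 30° = 0.4828
apparent dip = arctan 0.4828 = 25.77°

25.8°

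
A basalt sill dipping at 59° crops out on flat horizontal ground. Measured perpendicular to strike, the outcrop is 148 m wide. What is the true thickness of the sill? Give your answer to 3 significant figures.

True thickness t = w · sin(dip) = 148 × sin 59°
t = 148 × 0.8572 = 126.861 m

127 m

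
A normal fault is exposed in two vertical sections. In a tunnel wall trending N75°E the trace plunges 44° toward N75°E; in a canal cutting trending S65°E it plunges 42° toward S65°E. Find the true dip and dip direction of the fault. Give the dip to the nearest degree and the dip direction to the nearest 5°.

true dip 45°, dip direction 090°

Each apparent-dip line lies in the plane. As unit vectors (x east, y north, z up), v₁ plunges 44°→N75°E and v₂ plunges 42°→S65°E.
n = v₁ × v₂ = (0.343, 0.003, 0.344) (taken with n_z > 0).
Dip δ = arctan(|n_h|/n_z) = arctan(0.343/0.344) = 44.9°.
Dip direction = azimuth of (n_x, n_y) = atan2(0.343, 0.003) = 90°.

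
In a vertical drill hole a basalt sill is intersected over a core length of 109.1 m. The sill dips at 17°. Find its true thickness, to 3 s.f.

True thickness t = h · cos(dip) = 109.1 × cos 17°
t = 109.1 × 0.9563 = 104.333 m

104 m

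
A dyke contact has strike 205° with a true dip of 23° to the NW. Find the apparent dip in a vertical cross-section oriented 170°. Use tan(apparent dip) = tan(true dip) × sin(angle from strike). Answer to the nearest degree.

14°

Angle between strike (205°) and section (170°): β = 35°.
tan(apparent dip) = tan 23° · sin 35° = 0.2435
apparent dip = arctan 0.2435 = 13.68°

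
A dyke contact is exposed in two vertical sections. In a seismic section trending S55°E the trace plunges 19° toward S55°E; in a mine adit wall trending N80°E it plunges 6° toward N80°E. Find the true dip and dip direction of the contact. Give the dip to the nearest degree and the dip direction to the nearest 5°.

Each apparent-dip line lies in the plane. As unit vectors (x east, y north, z up), v₁ plunges 19°→S55°E and v₂ plunges 6°→N80°E.
The plane normal is n = v₁ × v₂ ∝ (0.113, -0.238, 0.665).
Dip δ = arctan(|n_h|/n_z) = arctan(0.263/0.665) = 21.6°.
Dip direction = azimuth of (n_x, n_y) = atan2(0.113, -0.238) = 155°.

true dip 22°, dip direction 155°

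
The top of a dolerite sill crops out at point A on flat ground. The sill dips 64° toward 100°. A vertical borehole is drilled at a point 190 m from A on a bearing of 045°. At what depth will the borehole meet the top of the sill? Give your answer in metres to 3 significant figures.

The hole lies 55° from the dip direction, so the down-dip offset is 190 × cos 55° = 108.98 m.
Depth = down-dip offset × tan(dip) = 108.98 × tan 64° = 108.98 × 2.0503
Depth = 223.44 m

223 m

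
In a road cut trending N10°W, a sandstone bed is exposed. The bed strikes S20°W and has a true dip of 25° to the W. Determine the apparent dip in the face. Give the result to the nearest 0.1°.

The section lies 30° from the strike.
tan α = tan 25° × sin 30° = 0.4663 × 0.5000 = 0.2332
apparent dip = arctan 0.2332 = 13.12°

13.1°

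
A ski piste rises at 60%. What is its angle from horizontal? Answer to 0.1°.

tan θ = 60/100 = 0.6000
θ = arctan(0.6000) = 30.96°

31.0°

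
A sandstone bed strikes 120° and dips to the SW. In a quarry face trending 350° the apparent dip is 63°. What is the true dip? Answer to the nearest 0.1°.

68.7°

The section is 50° from the strike.
tan(true dip) = tan 63° / sin 50° = 2.5620
δ = arctan(2.5620) = 68.68°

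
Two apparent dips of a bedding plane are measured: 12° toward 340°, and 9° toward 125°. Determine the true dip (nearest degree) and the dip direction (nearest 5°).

true dip 32°, dip direction 050°

Each apparent-dip line lies in the plane. As unit vectors (x east, y north, z up), v₁ plunges 12°→340° and v₂ plunges 9°→125°.
n = v₁ × v₂ = (0.262, 0.221, 0.554) (taken with n_z > 0).
True dip = arccos(n_z / |n|) = arccos(0.8509) = 31.7°.
The horizontal component of n points toward azimuth atan2(n_x, n_y) = 50°, the dip direction.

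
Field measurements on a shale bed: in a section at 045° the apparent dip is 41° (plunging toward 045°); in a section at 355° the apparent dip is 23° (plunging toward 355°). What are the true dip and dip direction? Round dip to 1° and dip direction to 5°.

Each apparent-dip line lies in the plane. As unit vectors (x east, y north, z up), v₁ plunges 41°→045° and v₂ plunges 23°→355°.
n = v₁ × v₂ = (0.393, 0.261, 0.532) (taken with n_z > 0).
tan δ = √(n_x²+n_y²)/n_z = 0.472/0.532, so δ = 41.6°.
Dip direction = atan2(0.393, 0.261) = 56° (azimuth of n's horizontal projection).

true dip 42°, dip direction 055°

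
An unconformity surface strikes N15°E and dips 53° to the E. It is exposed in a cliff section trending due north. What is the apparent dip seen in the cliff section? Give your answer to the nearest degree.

19°

Angle between strike (N15°E) and section (due north): β = 15°.
tan(apparent dip) = tan 53° · sin 15° = 0.3435
α = arctan(0.3435) = 18.96°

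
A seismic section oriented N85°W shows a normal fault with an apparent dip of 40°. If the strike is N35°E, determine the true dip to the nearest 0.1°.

The section is 60° from the strike.
tan δ = tan α / sin β = tan 40° / sin 60° = 0.8391 / 0.8660 = 0.9689
δ = arctan(0.9689) = 44.10°

44.1°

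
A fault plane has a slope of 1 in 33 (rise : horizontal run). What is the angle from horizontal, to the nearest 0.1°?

1.7°

tan θ = 1/33 = 0.0303
θ = arctan(0.0303) = 1.74°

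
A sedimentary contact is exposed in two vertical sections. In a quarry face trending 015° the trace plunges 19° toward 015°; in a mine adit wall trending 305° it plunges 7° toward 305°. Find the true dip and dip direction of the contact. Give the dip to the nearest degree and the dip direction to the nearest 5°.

Each apparent-dip line lies in the plane. As unit vectors (x east, y north, z up), v₁ plunges 19°→015° and v₂ plunges 7°→305°.
n = v₁ × v₂ = (0.074, 0.295, 0.882) (taken with n_z > 0).
True dip = arccos(n_z / |n|) = arccos(0.9455) = 19.0°.
The horizontal component of n points toward azimuth atan2(n_x, n_y) = 14°, the dip direction.

true dip 19°, dip direction 015°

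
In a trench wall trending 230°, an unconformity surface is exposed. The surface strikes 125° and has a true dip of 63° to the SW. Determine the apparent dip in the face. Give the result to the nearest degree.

62°

Angle between strike (125°) and section (230°): β = 75°.
tan(apparent dip) = tan 63° · sin 75° = 1.8957
α = arctan(1.8957) = 62.19°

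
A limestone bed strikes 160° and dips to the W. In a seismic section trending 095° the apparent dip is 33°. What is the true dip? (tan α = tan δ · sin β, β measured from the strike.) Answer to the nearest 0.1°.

The section is 65° from the strike.
tan δ = tan α / sin β = tan 33° / sin 65° = 0.6494 / 0.9063 = 0.7165
δ = arctan(0.7165) = 35.62°

35.6°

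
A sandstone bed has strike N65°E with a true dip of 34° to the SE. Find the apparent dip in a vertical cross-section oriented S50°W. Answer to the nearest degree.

The section lies 15° from the strike.
tan(apparent dip) = tan 34° · sin 15° = 0.1746
α = arctan(0.1746) = 9.90°

10°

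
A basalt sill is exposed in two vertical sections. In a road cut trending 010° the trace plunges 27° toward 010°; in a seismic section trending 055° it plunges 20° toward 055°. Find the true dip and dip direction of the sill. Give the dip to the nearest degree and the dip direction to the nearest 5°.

Each apparent-dip line lies in the plane. As unit vectors (x east, y north, z up), v₁ plunges 27°→010° and v₂ plunges 20°→055°.
n = v₁ × v₂ = (0.055, 0.297, 0.592) (taken with n_z > 0).
True dip = arccos(n_z / |n|) = arccos(0.8910) = 27.0°.
The horizontal component of n points toward azimuth atan2(n_x, n_y) = 11°, the dip direction.

true dip 27°, dip direction 010°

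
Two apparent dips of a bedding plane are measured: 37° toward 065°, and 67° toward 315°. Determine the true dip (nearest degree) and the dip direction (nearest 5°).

The two traces are lines in the plane: v₁ = (sin 65°·cos 37°, cos 65°·cos 37°, −sin 37°), v₂ = (sin 315°·cos 67°, cos 315°·cos 67°, −sin 67°).
n = v₁ × v₂ = (-0.144, 0.833, 0.293) (taken with n_z > 0).
tan δ = √(n_x²+n_y²)/n_z = 0.845/0.293, so δ = 70.9°.
The horizontal component of n points toward azimuth atan2(n_x, n_y) = 350°, the dip direction.

true dip 71°, dip direction 350°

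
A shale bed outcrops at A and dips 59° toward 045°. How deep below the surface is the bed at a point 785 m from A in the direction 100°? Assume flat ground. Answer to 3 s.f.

749 m

The hole lies 55° from the dip direction, so the down-dip offset is 785 × cos 55° = 450.26 m.
Depth = down-dip offset × tan(dip) = 450.26 × tan 59° = 450.26 × 1.6643
Depth = 749.35 m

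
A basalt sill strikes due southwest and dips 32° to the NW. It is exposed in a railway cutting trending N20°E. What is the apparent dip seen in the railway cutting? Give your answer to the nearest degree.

The section lies 25° from the strike.
tan α = tan 32° × sin 25° = 0.6249 × 0.4226 = 0.2641
α = arctan(0.2641) = 14.79°

15°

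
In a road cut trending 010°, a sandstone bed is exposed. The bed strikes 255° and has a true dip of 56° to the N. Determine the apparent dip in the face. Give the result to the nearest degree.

The section lies 65° from the strike.
tan α = tan 56° × sin 65° = 1.4826 × 0.9063 = 1.3437
α = arctan(1.3437) = 53.34°

53°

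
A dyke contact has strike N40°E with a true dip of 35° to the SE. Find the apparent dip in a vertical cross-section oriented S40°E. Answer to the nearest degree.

The strike is N40°E and the section trends S40°E; the acute angle between them is β = 80°.
tan(apparent dip) = tan 35° · sin 80° = 0.6896
α = arctan(0.6896) = 34.59°

35°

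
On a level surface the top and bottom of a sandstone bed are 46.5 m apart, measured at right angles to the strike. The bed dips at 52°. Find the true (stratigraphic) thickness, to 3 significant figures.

36.6 m

True thickness t = w · sin(dip) = 46.5 × sin 52°
t = 46.5 × 0.7880 = 36.643 m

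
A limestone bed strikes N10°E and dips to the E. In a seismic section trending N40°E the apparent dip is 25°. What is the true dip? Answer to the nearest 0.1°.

The section is 30° from the strike.
tan(true dip) = tan 25° / sin 30° = 0.9326
δ = arctan(0.9326) = 43.00°

43.0°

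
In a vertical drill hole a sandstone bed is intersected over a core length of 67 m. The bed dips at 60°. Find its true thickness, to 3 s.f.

True thickness t = h · cos(dip) = 67 × cos 60°
t = 67 × 0.5000 = 33.500 m

33.5 m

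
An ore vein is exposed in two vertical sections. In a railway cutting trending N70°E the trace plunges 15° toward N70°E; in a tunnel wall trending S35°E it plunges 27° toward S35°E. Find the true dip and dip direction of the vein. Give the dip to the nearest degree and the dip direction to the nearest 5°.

true dip 28°, dip direction 130°

The two traces are lines in the plane: v₁ = (sin 70°·cos 15°, cos 70°·cos 15°, −sin 15°), v₂ = (sin 145°·cos 27°, cos 145°·cos 27°, −sin 27°).
The plane normal is n = v₁ × v₂ ∝ (0.339, -0.280, 0.831).
tan δ = √(n_x²+n_y²)/n_z = 0.439/0.831, so δ = 27.9°.
Dip direction = atan2(0.339, -0.280) = 130° (azimuth of n's horizontal projection).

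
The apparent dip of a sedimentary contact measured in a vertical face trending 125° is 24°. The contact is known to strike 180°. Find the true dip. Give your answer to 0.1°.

28.5°

The section is 55° from the strike.
tan(true dip) = tan 24° / sin 55° = 0.5435
true dip = arctan 0.5435 = 28.53°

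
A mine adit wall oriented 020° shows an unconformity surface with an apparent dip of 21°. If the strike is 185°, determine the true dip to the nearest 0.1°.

β = acute angle between strike 185° and section 020° = 15°.
tan(true dip) = tan 21° / sin 15° = 1.4831
δ = arctan(1.4831) = 56.01°

56.0°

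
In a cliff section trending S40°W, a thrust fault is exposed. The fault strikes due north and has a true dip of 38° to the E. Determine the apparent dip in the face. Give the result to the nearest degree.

27°

The strike is due north and the section trends S40°W; the acute angle between them is β = 40°.
tan(apparent dip) = tan 38° · sin 40° = 0.5022
α = arctan(0.5022) = 26.67°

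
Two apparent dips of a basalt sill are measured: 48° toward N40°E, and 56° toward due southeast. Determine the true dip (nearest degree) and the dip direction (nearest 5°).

true dip 63°, dip direction 095°

The two traces are lines in the plane: v₁ = (sin 40°·cos 48°, cos 40°·cos 48°, −sin 48°), v₂ = (sin 135°·cos 56°, cos 135°·cos 56°, −sin 56°).
Cross product v₁ × v₂ gives the pole to the plane: n ∝ (0.719, -0.063, 0.373).
tan δ = √(n_x²+n_y²)/n_z = 0.722/0.373, so δ = 62.7°.
Dip direction = atan2(0.719, -0.063) = 95° (azimuth of n's horizontal projection).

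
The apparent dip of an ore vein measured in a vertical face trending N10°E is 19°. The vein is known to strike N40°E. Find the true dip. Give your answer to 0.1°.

β = acute angle between strike N40°E and section N10°E = 30°.
tan δ = tan α / sin β = tan 19° / sin 30° = 0.3443 / 0.5000 = 0.6887
true dip = arctan 0.6887 = 34.55°

34.6°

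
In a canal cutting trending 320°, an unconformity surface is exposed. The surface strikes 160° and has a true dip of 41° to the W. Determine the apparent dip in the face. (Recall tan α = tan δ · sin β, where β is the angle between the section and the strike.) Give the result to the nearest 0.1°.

16.6°

The section lies 20° from the strike.
tan(apparent dip) = tan 41° · sin 20° = 0.2973
α = arctan(0.2973) = 16.56°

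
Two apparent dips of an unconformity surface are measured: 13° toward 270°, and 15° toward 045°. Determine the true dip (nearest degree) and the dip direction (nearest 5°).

true dip 33°, dip direction 340°

The two traces are lines in the plane: v₁ = (sin 270°·cos 13°, cos 270°·cos 13°, −sin 13°), v₂ = (sin 45°·cos 15°, cos 45°·cos 15°, −sin 15°).
The plane normal is n = v₁ × v₂ ∝ (-0.154, 0.406, 0.666).
Dip δ = arctan(|n_h|/n_z) = arctan(0.434/0.666) = 33.1°.
Dip direction = atan2(-0.154, 0.406) = 339° (azimuth of n's horizontal projection).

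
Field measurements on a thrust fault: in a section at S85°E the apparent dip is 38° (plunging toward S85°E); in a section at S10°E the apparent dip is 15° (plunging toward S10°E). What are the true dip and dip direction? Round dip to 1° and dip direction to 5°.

Each apparent-dip line lies in the plane. As unit vectors (x east, y north, z up), v₁ plunges 38°→S85°E and v₂ plunges 15°→S10°E.
The plane normal is n = v₁ × v₂ ∝ (0.568, -0.100, 0.735).
Dip δ = arctan(|n_h|/n_z) = arctan(0.577/0.735) = 38.1°.
Dip direction = atan2(0.568, -0.100) = 100° (azimuth of n's horizontal projection).

true dip 38°, dip direction 100°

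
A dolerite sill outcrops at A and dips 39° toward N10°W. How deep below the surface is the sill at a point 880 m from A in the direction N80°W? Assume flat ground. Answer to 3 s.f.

244 m

The hole lies 70° from the dip direction, so the down-dip offset is 880 × cos 70° = 300.98 m.
Depth = down-dip offset × tan(dip) = 300.98 × tan 39° = 300.98 × 0.8098
Depth = 243.73 m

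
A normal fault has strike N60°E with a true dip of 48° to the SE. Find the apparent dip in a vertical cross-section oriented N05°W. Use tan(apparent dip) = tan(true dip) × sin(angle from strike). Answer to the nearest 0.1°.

45.2°

The section lies 65° from the strike.
tan(apparent dip) = tan 48° · sin 65° = 1.0066
α = arctan(1.0066) = 45.19°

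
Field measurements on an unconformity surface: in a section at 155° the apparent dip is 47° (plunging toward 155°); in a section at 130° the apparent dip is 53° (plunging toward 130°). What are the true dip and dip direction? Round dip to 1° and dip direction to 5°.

true dip 54°, dip direction 115°

Each apparent-dip line lies in the plane. As unit vectors (x east, y north, z up), v₁ plunges 47°→155° and v₂ plunges 53°→130°.
n = v₁ × v₂ = (0.211, -0.107, 0.173) (taken with n_z > 0).
Dip δ = arctan(|n_h|/n_z) = arctan(0.236/0.173) = 53.7°.
Dip direction = azimuth of (n_x, n_y) = atan2(0.211, -0.107) = 117°.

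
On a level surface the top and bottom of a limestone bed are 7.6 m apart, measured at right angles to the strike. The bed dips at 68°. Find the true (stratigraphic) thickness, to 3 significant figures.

7.05 m

True thickness t = w · sin(dip) = 7.6 × sin 68°
t = 7.6 × 0.9272 = 7.047 m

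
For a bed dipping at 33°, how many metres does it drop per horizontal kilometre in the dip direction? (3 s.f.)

drop per km = 1000 × tan 33° = 1000 × 0.6494

649 m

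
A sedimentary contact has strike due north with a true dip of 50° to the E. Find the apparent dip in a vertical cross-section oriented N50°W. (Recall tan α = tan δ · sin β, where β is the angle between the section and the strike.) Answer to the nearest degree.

The strike is due north and the section trends N50°W; the acute angle between them is β = 50°.
tan α = tan 50° × sin 50° = 1.1918 × 0.7660 = 0.9129
apparent dip = arctan 0.9129 = 42.39°

42°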